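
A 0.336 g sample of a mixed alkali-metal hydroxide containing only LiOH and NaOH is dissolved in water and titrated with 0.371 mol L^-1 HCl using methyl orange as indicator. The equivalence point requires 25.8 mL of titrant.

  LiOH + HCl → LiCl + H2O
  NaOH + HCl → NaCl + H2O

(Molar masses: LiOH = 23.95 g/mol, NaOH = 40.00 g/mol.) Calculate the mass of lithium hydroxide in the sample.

n(HCl) = 0.0258 × 0.371 = 9.57 × 10^-3 mol
Let x = n(LiOH), y = n(NaOH).
Titrant: 1x + 1y = 9.57 × 10^-3;  mass: 23.95x + 40.00y = 0.336
Solving, x = 2.92 × 10^-3 mol, y = 6.65 × 10^-3 mol
mass of LiOH = 2.92 × 10^-3 × 23.95 = 0.0699 g

0.0699 g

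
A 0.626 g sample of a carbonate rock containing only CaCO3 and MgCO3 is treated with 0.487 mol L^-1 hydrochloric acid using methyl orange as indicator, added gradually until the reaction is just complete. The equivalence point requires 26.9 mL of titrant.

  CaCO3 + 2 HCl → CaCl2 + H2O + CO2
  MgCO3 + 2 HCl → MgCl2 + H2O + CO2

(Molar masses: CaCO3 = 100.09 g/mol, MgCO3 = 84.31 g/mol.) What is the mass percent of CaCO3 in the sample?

74.7 %

n(HCl) = 0.0269 × 0.487 = 0.0131 mol
Let x = n(CaCO3), y = n(MgCO3).
Titrant: 2x + 2y = 0.0131;  mass: 100.09x + 84.31y = 0.626
Solving, x = 4.67 × 10^-3 mol, y = 1.88 × 10^-3 mol
mass of CaCO3 = 4.67 × 10^-3 × 100.09 = 0.468 g
% CaCO3 = 0.468 / 0.626 × 100 = 74.7 %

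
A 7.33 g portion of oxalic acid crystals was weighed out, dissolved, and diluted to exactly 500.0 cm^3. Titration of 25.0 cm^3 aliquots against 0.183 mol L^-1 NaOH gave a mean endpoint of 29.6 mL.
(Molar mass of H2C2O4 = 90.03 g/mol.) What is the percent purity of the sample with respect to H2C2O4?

H2C2O4 + 2 NaOH → Na2C2O4 + 2 H2O
n(NaOH) per titration = 0.0296 × 0.183 = 5.42 × 10^-3 mol
From the 1:2 ratio, n(H2C2O4) in each aliquot = 1/2 × 5.42 × 10^-3 = 2.71 × 10^-3 mol
n(H2C2O4) in the whole flask = 2.71 × 10^-3 × 500.0/25.0 = 0.0542 mol
mass of H2C2O4 = 0.0542 × 90.03 = 4.88 g
% H2C2O4 = 4.88 / 7.33 × 100 = 66.5 %

66.5 %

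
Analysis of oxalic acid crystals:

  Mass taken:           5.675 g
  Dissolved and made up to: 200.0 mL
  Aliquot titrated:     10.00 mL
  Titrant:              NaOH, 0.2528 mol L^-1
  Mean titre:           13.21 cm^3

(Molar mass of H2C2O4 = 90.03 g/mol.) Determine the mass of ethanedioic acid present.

3.007 g

H2C2O4 + 2 NaOH → Na2C2O4 + 2 H2O
n(NaOH) per titration = 0.01321 × 0.2528 = 3.339 × 10^-3 mol
From the 1:2 ratio, n(H2C2O4) in each aliquot = 1/2 × 3.339 × 10^-3 = 1.670 × 10^-3 mol
n(H2C2O4) in the whole flask = 1.670 × 10^-3 × 200.0/10.00 = 0.03339 mol
mass of H2C2O4 = 0.03339 × 90.03 = 3.007 g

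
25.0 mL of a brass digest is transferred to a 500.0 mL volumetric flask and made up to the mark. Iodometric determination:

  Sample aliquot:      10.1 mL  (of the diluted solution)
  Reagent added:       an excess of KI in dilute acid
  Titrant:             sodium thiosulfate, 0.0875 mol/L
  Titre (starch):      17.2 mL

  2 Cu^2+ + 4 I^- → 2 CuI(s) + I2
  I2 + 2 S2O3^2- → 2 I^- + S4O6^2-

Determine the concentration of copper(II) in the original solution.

n(S2O3^2-) = 0.0172 × 0.0875 = 1.50 × 10^-3 mol
n(I2) = n(S2O3^2-)/2 = 7.52 × 10^-4 mol
From the 2:1 ratio, n(Cu2+) in the aliquot = 2/1 × 7.52 × 10^-4 = 1.50 × 10^-3 mol
[Cu2+]_dilute = 1.50 × 10^-3 / 0.0101 = 0.149 mol/L
[Cu2+]_original = 0.149 × 500.0/25.0 = 2.98 mol/L

2.98 mol/L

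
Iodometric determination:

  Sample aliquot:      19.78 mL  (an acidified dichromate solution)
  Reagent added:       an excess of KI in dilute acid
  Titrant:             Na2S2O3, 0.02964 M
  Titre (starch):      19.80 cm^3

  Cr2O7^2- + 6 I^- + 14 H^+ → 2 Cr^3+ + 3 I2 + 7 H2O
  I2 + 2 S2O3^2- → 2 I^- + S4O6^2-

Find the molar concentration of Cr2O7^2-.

n(S2O3^2-) = 0.01980 × 0.02964 = 5.869 × 10^-4 mol
n(I2) = n(S2O3^2-)/2 = 2.934 × 10^-4 mol
From the 1:3 ratio, n(Cr2O7^2-) in the aliquot = 1/3 × 2.934 × 10^-4 = 9.781 × 10^-5 mol
[Cr2O7^2-] = 9.781 × 10^-5 / 0.01978 = 0.004945 mol/L

0.004945 M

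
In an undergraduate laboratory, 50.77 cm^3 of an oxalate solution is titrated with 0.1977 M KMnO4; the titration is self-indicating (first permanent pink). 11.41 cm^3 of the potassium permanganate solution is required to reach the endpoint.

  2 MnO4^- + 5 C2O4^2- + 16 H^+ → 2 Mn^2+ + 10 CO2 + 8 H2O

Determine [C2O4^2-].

0.1111 M

n(KMnO4) = 0.01141 L × 0.1977 mol/L = 2.256 × 10^-3 mol
From the 5:2 mole ratio, n(C2O4^2-) = 5/2 × 2.256 × 10^-3 = 5.639 × 10^-3 mol
[C2O4^2-] = 5.639 × 10^-3 mol / 0.05077 L = 0.1111 mol/L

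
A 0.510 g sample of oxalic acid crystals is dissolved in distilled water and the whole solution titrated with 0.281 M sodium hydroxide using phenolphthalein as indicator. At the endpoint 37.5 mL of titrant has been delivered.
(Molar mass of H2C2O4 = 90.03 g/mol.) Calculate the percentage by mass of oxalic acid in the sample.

H2C2O4 + 2 NaOH → Na2C2O4 + 2 H2O
n(NaOH) = 0.0375 L × 0.281 mol/L = 0.0105 mol
From the 1:2 ratio, n(H2C2O4) = 1/2 × 0.0105 = 5.27 × 10^-3 mol
mass of H2C2O4 = 5.27 × 10^-3 × 90.03 g/mol = 0.474 g
% H2C2O4 = 0.474 / 0.510 × 100 = 93.0 %

93.0 %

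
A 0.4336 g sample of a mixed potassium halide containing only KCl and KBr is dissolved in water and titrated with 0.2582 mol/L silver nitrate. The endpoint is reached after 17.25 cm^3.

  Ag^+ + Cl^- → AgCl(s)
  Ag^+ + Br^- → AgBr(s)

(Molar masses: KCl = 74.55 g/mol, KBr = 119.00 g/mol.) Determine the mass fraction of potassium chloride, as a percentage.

37.30 %

n(AgNO3) = 0.01725 × 0.2582 = 4.454 × 10^-3 mol
Let x = n(KCl), y = n(KBr).
Titrant: 1x + 1y = 4.454 × 10^-3;  mass: 74.55x + 119.00y = 0.4336
Solving, x = 2.169 × 10^-3 mol, y = 2.285 × 10^-3 mol
mass of KCl = 2.169 × 10^-3 × 74.55 = 0.1617 g
% KCl = 0.1617 / 0.4336 × 100 = 37.30 %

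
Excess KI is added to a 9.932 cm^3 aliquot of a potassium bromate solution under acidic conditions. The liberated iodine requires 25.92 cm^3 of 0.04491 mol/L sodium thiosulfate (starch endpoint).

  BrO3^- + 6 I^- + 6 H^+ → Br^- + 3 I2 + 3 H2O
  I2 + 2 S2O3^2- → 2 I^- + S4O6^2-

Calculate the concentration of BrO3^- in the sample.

0.01953 mol/L

n(S2O3^2-) = 0.02592 × 0.04491 = 1.164 × 10^-3 mol
n(I2) = n(S2O3^2-)/2 = 5.820 × 10^-4 mol
From the 1:3 ratio, n(BrO3^-) in the aliquot = 1/3 × 5.820 × 10^-4 = 1.940 × 10^-4 mol
[BrO3^-] = 1.940 × 10^-4 / 0.009932 = 0.01953 mol/L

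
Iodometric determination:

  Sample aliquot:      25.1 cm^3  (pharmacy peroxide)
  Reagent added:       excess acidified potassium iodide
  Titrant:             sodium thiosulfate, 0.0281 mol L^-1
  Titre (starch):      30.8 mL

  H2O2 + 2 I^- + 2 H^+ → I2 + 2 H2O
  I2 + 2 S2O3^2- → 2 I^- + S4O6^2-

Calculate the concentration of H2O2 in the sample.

n(S2O3^2-) = 0.0308 × 0.0281 = 8.65 × 10^-4 mol
n(I2) = n(S2O3^2-)/2 = 4.33 × 10^-4 mol
n(H2O2) in the aliquot = 4.33 × 10^-4 mol (1:1 ratio)
[H2O2] = 4.33 × 10^-4 / 0.0251 = 0.0172 mol/L

0.0172 mol/L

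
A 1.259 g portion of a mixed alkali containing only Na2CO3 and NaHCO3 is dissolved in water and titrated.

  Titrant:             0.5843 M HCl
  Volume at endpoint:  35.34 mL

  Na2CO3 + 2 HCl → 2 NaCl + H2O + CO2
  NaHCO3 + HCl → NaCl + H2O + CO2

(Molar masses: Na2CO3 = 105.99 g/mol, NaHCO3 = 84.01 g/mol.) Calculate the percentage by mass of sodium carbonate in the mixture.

64.57 %

n(HCl) = 0.03534 × 0.5843 = 0.02065 mol
Let x = n(Na2CO3), y = n(NaHCO3).
Titrant: 2x + 1y = 0.02065;  mass: 105.99x + 84.01y = 1.259
Solving, x = 7.669 × 10^-3 mol, y = 5.310 × 10^-3 mol
mass of Na2CO3 = 7.669 × 10^-3 × 105.99 = 0.8129 g
% Na2CO3 = 0.8129 / 1.259 × 100 = 64.57 %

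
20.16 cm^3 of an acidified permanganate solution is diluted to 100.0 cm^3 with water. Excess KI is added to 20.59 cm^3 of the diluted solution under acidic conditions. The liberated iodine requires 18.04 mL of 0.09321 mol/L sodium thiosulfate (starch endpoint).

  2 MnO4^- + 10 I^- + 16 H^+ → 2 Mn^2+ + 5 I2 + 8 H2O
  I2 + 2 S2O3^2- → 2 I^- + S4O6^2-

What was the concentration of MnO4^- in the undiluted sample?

0.08102 mol/L

n(S2O3^2-) = 0.01804 × 0.09321 = 1.682 × 10^-3 mol
n(I2) = n(S2O3^2-)/2 = 8.408 × 10^-4 mol
From the 2:5 ratio, n(MnO4^-) in the aliquot = 2/5 × 8.408 × 10^-4 = 3.363 × 10^-4 mol
[MnO4^-]_dilute = 3.363 × 10^-4 / 0.02059 = 0.01633 mol/L
[MnO4^-]_original = 0.01633 × 100.0/20.16 = 0.08102 mol/L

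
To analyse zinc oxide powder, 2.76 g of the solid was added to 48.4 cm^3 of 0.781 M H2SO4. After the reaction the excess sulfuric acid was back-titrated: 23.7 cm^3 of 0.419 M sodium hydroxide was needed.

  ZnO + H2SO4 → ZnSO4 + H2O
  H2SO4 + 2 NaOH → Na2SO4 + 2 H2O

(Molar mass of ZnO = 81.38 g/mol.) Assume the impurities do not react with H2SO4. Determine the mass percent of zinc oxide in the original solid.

96.8 %

n(H2SO4) added = 0.0484 × 0.781 = 0.0378 mol
n(NaOH) used in back-titration = 0.0237 × 0.419 = 9.93 × 10^-3 mol
From the 1:2 ratio, n(H2SO4) left over = 1/2 × 9.93 × 10^-3 = 4.97 × 10^-3 mol
n(H2SO4) consumed by analyte = 0.0378 − 4.97 × 10^-3 = 0.0328 mol
n(ZnO) = 0.0328 mol (1:1 ratio)
mass of ZnO = 0.0328 × 81.38 = 2.67 g
% ZnO = 2.67 / 2.76 × 100 = 96.8 %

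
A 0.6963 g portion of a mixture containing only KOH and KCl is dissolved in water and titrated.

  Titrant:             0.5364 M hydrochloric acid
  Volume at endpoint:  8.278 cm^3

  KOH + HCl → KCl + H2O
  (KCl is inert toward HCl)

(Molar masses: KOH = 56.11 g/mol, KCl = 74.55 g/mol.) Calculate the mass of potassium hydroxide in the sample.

0.2491 g

n(HCl) = 0.008278 × 0.5364 = 4.440 × 10^-3 mol
Let x = n(KOH), y = n(KCl).
Titrant: 1x = 4.440 × 10^-3;  mass: 56.11x + 74.55y = 0.6963
Solving, x = 4.440 × 10^-3 mol, y = 5.998 × 10^-3 mol
mass of KOH = 4.440 × 10^-3 × 56.11 = 0.2491 g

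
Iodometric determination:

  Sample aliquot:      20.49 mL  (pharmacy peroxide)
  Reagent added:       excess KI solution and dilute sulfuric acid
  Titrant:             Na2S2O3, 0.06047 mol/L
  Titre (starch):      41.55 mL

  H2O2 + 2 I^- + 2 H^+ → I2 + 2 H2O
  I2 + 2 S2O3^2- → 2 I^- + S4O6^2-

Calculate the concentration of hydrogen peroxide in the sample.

0.06131 mol/L

n(S2O3^2-) = 0.04155 × 0.06047 = 2.513 × 10^-3 mol
n(I2) = n(S2O3^2-)/2 = 1.256 × 10^-3 mol
n(H2O2) in the aliquot = 1.256 × 10^-3 mol (1:1 ratio)
[H2O2] = 1.256 × 10^-3 / 0.02049 = 0.06131 mol/L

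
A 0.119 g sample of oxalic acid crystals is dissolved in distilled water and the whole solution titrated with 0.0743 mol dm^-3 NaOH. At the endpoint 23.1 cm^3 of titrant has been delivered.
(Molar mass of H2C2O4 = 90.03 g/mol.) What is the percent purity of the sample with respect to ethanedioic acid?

64.9 %

H2C2O4 + 2 NaOH → Na2C2O4 + 2 H2O
n(NaOH) = 0.0231 L × 0.0743 mol/L = 1.72 × 10^-3 mol
From the 1:2 ratio, n(H2C2O4) = 1/2 × 1.72 × 10^-3 = 8.58 × 10^-4 mol
mass of H2C2O4 = 8.58 × 10^-4 × 90.03 g/mol = 0.0773 g
% H2C2O4 = 0.0773 / 0.119 × 100 = 64.9 %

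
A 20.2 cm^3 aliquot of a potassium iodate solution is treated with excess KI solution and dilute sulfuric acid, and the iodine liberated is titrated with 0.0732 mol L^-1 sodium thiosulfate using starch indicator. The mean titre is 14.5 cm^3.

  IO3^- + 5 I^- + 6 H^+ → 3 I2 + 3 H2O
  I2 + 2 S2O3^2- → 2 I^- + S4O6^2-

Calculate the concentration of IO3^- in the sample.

0.00876 mol/L

n(S2O3^2-) = 0.0145 × 0.0732 = 1.06 × 10^-3 mol
n(I2) = n(S2O3^2-)/2 = 5.31 × 10^-4 mol
From the 1:3 ratio, n(IO3^-) in the aliquot = 1/3 × 5.31 × 10^-4 = 1.77 × 10^-4 mol
[IO3^-] = 1.77 × 10^-4 / 0.0202 = 0.00876 mol/L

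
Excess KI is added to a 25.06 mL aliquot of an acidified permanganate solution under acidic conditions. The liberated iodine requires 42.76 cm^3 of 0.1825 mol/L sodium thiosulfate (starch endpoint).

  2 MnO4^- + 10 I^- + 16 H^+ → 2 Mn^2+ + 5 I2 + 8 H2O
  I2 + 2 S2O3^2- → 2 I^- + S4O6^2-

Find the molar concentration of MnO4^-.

0.06228 mol/L

n(S2O3^2-) = 0.04276 × 0.1825 = 7.804 × 10^-3 mol
n(I2) = n(S2O3^2-)/2 = 3.902 × 10^-3 mol
From the 2:5 ratio, n(MnO4^-) in the aliquot = 2/5 × 3.902 × 10^-3 = 1.561 × 10^-3 mol
[MnO4^-] = 1.561 × 10^-3 / 0.02506 = 0.06228 mol/L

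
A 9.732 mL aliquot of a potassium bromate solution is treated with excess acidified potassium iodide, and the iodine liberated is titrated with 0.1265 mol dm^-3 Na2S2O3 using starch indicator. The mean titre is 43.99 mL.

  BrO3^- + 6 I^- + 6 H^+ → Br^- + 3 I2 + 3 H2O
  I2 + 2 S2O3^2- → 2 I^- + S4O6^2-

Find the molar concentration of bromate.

n(S2O3^2-) = 0.04399 × 0.1265 = 5.565 × 10^-3 mol
n(I2) = n(S2O3^2-)/2 = 2.782 × 10^-3 mol
From the 1:3 ratio, n(BrO3^-) in the aliquot = 1/3 × 2.782 × 10^-3 = 9.275 × 10^-4 mol
[BrO3^-] = 9.275 × 10^-4 / 0.009732 = 0.09530 mol/L

0.09530 mol/L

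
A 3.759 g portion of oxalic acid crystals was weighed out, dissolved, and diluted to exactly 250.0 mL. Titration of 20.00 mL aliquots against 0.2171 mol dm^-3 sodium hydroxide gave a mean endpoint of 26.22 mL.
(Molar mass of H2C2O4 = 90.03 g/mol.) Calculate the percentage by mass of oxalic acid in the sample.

85.21 %

H2C2O4 + 2 NaOH → Na2C2O4 + 2 H2O
n(NaOH) per titration = 0.02622 × 0.2171 = 5.692 × 10^-3 mol
From the 1:2 ratio, n(H2C2O4) in each aliquot = 1/2 × 5.692 × 10^-3 = 2.846 × 10^-3 mol
n(H2C2O4) in the whole flask = 2.846 × 10^-3 × 250.0/20.00 = 0.03558 mol
mass of H2C2O4 = 0.03558 × 90.03 = 3.203 g
% H2C2O4 = 3.203 / 3.759 × 100 = 85.21 %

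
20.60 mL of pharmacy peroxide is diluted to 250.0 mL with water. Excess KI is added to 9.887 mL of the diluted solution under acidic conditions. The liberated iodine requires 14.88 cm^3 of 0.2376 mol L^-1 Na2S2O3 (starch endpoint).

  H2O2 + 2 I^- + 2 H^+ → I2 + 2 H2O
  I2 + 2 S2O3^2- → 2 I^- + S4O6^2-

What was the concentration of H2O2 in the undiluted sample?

2.170 mol/L

n(S2O3^2-) = 0.01488 × 0.2376 = 3.535 × 10^-3 mol
n(I2) = n(S2O3^2-)/2 = 1.768 × 10^-3 mol
n(H2O2) in the aliquot = 1.768 × 10^-3 mol (1:1 ratio)
[H2O2]_dilute = 1.768 × 10^-3 / 0.009887 = 0.1788 mol/L
[H2O2]_original = 0.1788 × 250.0/20.60 = 2.170 mol/L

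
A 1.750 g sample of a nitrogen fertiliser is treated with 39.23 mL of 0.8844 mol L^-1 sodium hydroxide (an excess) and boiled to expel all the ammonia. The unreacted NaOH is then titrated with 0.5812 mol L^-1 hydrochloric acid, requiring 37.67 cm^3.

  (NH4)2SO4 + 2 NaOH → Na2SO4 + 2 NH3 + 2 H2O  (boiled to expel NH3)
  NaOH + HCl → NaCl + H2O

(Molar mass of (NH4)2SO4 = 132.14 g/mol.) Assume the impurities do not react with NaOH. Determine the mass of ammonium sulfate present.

0.8458 g

n(NaOH) added = 0.03923 × 0.8844 = 0.03470 mol
n(HCl) used in back-titration = 0.03767 × 0.5812 = 0.02189 mol
n(NaOH) left over = 0.02189 mol (1:1 ratio)
n(NaOH) consumed by analyte = 0.03470 − 0.02189 = 0.01280 mol
From the 1:2 ratio, n((NH4)2SO4) = 1/2 × 0.01280 = 6.401 × 10^-3 mol
mass of (NH4)2SO4 = 6.401 × 10^-3 × 132.14 = 0.8458 g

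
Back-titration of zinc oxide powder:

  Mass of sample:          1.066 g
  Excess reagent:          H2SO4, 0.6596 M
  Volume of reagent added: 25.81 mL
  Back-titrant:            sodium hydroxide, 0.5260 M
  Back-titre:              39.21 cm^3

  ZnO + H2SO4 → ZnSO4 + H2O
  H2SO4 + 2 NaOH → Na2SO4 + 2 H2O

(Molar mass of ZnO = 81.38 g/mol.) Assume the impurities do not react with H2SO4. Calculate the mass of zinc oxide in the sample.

n(H2SO4) added = 0.02581 × 0.6596 = 0.01702 mol
n(NaOH) used in back-titration = 0.03921 × 0.5260 = 0.02062 mol
From the 1:2 ratio, n(H2SO4) left over = 1/2 × 0.02062 = 0.01031 mol
n(H2SO4) consumed by analyte = 0.01702 − 0.01031 = 6.712 × 10^-3 mol
n(ZnO) = 6.712 × 10^-3 mol (1:1 ratio)
mass of ZnO = 6.712 × 10^-3 × 81.38 = 0.5462 g

0.5462 g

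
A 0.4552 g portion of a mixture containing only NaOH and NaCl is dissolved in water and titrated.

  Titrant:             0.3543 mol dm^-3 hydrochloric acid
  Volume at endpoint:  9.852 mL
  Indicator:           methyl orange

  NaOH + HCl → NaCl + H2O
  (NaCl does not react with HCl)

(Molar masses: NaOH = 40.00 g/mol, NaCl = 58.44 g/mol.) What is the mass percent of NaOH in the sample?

n(HCl) = 0.009852 × 0.3543 = 3.491 × 10^-3 mol
Let x = n(NaOH), y = n(NaCl).
Titrant: 1x = 3.491 × 10^-3;  mass: 40.00x + 58.44y = 0.4552
Solving, x = 3.491 × 10^-3 mol, y = 5.400 × 10^-3 mol
mass of NaOH = 3.491 × 10^-3 × 40.00 = 0.1396 g
% NaOH = 0.1396 / 0.4552 × 100 = 30.67 %

30.67 %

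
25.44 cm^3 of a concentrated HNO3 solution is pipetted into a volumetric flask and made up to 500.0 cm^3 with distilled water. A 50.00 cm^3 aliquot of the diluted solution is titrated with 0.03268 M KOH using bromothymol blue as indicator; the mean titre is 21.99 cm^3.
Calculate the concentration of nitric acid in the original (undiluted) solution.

0.2825 M

HNO3 + KOH → KNO3 + H2O
n(KOH) = 0.02199 × 0.03268 = 7.186 × 10^-4 mol
n(HNO3) in the aliquot = 7.186 × 10^-4 mol (1:1 ratio)
[HNO3]_dilute = 7.186 × 10^-4 / 0.05000 = 0.01437 mol/L
Dilution factor = 500.0 / 25.44 = 19.65
[HNO3]_stock = 0.01437 × 19.65 = 0.2825 mol/L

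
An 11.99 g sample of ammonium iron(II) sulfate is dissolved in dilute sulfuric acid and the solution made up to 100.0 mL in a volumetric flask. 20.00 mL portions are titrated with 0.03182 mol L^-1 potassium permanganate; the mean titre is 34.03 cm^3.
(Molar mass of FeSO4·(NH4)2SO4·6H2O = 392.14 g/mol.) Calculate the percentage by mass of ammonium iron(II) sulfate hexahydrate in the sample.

MnO4^- + 5 Fe^2+ + 8 H^+ → Mn^2+ + 5 Fe^3+ + 4 H2O
n(KMnO4) per titration = 0.03403 × 0.03182 = 1.083 × 10^-3 mol
From the 5:1 ratio, n(FeSO4·(NH4)2SO4·6H2O) in each aliquot = 5/1 × 1.083 × 10^-3 = 5.414 × 10^-3 mol
n(FeSO4·(NH4)2SO4·6H2O) in the whole flask = 5.414 × 10^-3 × 100.0/20.00 = 0.02707 mol
mass of FeSO4·(NH4)2SO4·6H2O = 0.02707 × 392.14 = 10.62 g
% FeSO4·(NH4)2SO4·6H2O = 10.62 / 11.99 × 100 = 88.54 %

88.54 %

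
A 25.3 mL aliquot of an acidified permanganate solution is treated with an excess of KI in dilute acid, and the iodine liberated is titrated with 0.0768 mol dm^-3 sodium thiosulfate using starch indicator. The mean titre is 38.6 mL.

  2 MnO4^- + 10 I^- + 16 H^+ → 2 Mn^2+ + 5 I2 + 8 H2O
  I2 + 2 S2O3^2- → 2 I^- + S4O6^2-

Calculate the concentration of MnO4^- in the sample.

n(S2O3^2-) = 0.0386 × 0.0768 = 2.96 × 10^-3 mol
n(I2) = n(S2O3^2-)/2 = 1.48 × 10^-3 mol
From the 2:5 ratio, n(MnO4^-) in the aliquot = 2/5 × 1.48 × 10^-3 = 5.93 × 10^-4 mol
[MnO4^-] = 5.93 × 10^-4 / 0.0253 = 0.0234 mol/L

0.0234 mol/L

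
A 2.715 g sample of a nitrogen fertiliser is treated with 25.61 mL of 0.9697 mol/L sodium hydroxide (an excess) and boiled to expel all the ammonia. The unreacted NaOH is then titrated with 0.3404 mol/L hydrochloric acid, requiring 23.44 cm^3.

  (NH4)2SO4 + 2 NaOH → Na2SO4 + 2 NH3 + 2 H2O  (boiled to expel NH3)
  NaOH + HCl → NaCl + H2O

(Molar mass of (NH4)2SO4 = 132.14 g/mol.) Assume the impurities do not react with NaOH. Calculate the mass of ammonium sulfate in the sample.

1.114 g

n(NaOH) added = 0.02561 × 0.9697 = 0.02483 mol
n(HCl) used in back-titration = 0.02344 × 0.3404 = 7.979 × 10^-3 mol
n(NaOH) left over = 7.979 × 10^-3 mol (1:1 ratio)
n(NaOH) consumed by analyte = 0.02483 − 7.979 × 10^-3 = 0.01686 mol
From the 1:2 ratio, n((NH4)2SO4) = 1/2 × 0.01686 = 8.428 × 10^-3 mol
mass of (NH4)2SO4 = 8.428 × 10^-3 × 132.14 = 1.114 g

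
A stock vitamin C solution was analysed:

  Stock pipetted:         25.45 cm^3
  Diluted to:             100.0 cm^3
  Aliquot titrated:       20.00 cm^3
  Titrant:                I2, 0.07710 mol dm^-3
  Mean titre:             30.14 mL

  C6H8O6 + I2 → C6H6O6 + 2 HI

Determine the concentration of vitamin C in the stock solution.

0.4565 mol/L

n(I2) = 0.03014 × 0.07710 = 2.324 × 10^-3 mol
n(C6H8O6) in the aliquot = 2.324 × 10^-3 mol (1:1 ratio)
[C6H8O6]_dilute = 2.324 × 10^-3 / 0.02000 = 0.1162 mol/L
Dilution factor = 100.0 / 25.45 = 3.929
[C6H8O6]_stock = 0.1162 × 3.929 = 0.4565 mol/L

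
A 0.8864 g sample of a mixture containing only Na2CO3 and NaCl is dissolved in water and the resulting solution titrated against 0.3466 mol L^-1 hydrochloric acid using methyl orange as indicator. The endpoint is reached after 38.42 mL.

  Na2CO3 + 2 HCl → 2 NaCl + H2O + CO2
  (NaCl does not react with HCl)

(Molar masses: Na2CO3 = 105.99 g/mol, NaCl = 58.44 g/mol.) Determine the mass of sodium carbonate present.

0.7057 g

n(HCl) = 0.03842 × 0.3466 = 0.01332 mol
Let x = n(Na2CO3), y = n(NaCl).
Titrant: 2x = 0.01332;  mass: 105.99x + 58.44y = 0.8864
Solving, x = 6.658 × 10^-3 mol, y = 3.092 × 10^-3 mol
mass of Na2CO3 = 6.658 × 10^-3 × 105.99 = 0.7057 g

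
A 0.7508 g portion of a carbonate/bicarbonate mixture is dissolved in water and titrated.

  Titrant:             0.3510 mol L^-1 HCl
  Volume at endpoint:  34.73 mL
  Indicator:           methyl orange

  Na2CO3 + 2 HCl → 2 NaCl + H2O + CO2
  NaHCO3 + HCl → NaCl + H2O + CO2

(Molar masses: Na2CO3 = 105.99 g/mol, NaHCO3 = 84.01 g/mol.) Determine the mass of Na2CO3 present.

0.4670 g

n(HCl) = 0.03473 × 0.3510 = 0.01219 mol
Let x = n(Na2CO3), y = n(NaHCO3).
Titrant: 2x + 1y = 0.01219;  mass: 105.99x + 84.01y = 0.7508
Solving, x = 4.406 × 10^-3 mol, y = 3.378 × 10^-3 mol
mass of Na2CO3 = 4.406 × 10^-3 × 105.99 = 0.4670 g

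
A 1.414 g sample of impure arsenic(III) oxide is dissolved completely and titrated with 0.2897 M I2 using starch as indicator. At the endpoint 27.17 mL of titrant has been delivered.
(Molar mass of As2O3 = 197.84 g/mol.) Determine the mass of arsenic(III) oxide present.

As2O3 + 2 I2 + 2 H2O → As2O5 + 4 HI
n(I2) = 0.02717 L × 0.2897 mol/L = 7.871 × 10^-3 mol
From the 1:2 ratio, n(As2O3) = 1/2 × 7.871 × 10^-3 = 3.936 × 10^-3 mol
mass of As2O3 = 3.936 × 10^-3 × 197.84 g/mol = 0.7786 g

0.7786 g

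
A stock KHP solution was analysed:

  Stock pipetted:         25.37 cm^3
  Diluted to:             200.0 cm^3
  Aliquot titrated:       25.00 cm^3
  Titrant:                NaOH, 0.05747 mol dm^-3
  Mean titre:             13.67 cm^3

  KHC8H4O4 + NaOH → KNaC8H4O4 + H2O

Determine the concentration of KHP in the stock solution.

0.2477 mol/L

n(NaOH) = 0.01367 × 0.05747 = 7.856 × 10^-4 mol
n(KHC8H4O4) in the aliquot = 7.856 × 10^-4 mol (1:1 ratio)
[KHC8H4O4]_dilute = 7.856 × 10^-4 / 0.02500 = 0.03142 mol/L
Dilution factor = 200.0 / 25.37 = 7.883
[KHC8H4O4]_stock = 0.03142 × 7.883 = 0.2477 mol/L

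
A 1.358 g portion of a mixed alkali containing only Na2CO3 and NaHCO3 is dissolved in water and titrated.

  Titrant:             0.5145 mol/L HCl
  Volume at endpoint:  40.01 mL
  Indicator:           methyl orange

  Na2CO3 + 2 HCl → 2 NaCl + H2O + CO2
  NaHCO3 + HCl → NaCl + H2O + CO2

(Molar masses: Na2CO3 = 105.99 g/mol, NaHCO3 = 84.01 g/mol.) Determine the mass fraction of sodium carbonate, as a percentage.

46.73 %

n(HCl) = 0.04001 × 0.5145 = 0.02059 mol
Let x = n(Na2CO3), y = n(NaHCO3).
Titrant: 2x + 1y = 0.02059;  mass: 105.99x + 84.01y = 1.358
Solving, x = 5.987 × 10^-3 mol, y = 8.612 × 10^-3 mol
mass of Na2CO3 = 5.987 × 10^-3 × 105.99 = 0.6345 g
% Na2CO3 = 0.6345 / 1.358 × 100 = 46.73 %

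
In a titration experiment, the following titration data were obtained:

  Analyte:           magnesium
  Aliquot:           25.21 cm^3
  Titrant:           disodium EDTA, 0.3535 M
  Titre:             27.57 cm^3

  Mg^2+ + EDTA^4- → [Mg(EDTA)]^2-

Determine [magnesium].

n(EDTA) = 0.02757 L × 0.3535 mol/L = 9.746 × 10^-3 mol
n(Mg2+) = 9.746 × 10^-3 mol (1:1 mole ratio)
[Mg2+] = 9.746 × 10^-3 mol / 0.02521 L = 0.3866 mol/L

0.3866 M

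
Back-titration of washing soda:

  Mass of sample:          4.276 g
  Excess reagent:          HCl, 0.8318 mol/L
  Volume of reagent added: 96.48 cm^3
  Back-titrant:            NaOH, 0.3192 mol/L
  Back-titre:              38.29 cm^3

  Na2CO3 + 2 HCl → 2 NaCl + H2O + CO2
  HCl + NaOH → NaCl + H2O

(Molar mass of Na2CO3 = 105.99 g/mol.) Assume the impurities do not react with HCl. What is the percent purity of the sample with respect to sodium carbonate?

n(HCl) added = 0.09648 × 0.8318 = 0.08025 mol
n(NaOH) used in back-titration = 0.03829 × 0.3192 = 0.01222 mol
n(HCl) left over = 0.01222 mol (1:1 ratio)
n(HCl) consumed by analyte = 0.08025 − 0.01222 = 0.06803 mol
From the 1:2 ratio, n(Na2CO3) = 1/2 × 0.06803 = 0.03401 mol
mass of Na2CO3 = 0.03401 × 105.99 = 3.605 g
% Na2CO3 = 3.605 / 4.276 × 100 = 84.31 %

84.31 %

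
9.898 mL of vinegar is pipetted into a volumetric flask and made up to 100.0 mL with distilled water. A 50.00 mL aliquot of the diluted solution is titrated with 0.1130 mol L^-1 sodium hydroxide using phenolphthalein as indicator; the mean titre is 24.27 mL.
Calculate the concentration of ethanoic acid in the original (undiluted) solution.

CH3COOH + NaOH → CH3COONa + H2O
n(NaOH) = 0.02427 × 0.1130 = 2.743 × 10^-3 mol
n(CH3COOH) in the aliquot = 2.743 × 10^-3 mol (1:1 ratio)
[CH3COOH]_dilute = 2.743 × 10^-3 / 0.05000 = 0.05485 mol/L
Dilution factor = 100.0 / 9.898 = 10.10
[CH3COOH]_stock = 0.05485 × 10.10 = 0.5542 mol/L

0.5542 mol/L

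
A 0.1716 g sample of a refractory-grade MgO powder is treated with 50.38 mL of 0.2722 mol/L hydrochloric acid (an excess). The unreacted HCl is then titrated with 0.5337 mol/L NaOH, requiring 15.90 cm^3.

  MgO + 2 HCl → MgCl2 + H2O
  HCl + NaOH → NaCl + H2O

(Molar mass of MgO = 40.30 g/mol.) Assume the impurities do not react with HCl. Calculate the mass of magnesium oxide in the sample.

0.1053 g

n(HCl) added = 0.05038 × 0.2722 = 0.01371 mol
n(NaOH) used in back-titration = 0.01590 × 0.5337 = 8.486 × 10^-3 mol
n(HCl) left over = 8.486 × 10^-3 mol (1:1 ratio)
n(HCl) consumed by analyte = 0.01371 − 8.486 × 10^-3 = 5.228 × 10^-3 mol
From the 1:2 ratio, n(MgO) = 1/2 × 5.228 × 10^-3 = 2.614 × 10^-3 mol
mass of MgO = 2.614 × 10^-3 × 40.30 = 0.1053 g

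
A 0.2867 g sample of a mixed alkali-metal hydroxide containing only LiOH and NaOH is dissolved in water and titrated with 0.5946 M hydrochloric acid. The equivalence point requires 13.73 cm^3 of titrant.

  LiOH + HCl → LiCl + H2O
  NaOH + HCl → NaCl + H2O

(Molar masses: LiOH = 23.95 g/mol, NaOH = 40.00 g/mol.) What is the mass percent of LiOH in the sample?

n(HCl) = 0.01373 × 0.5946 = 8.164 × 10^-3 mol
Let x = n(LiOH), y = n(NaOH).
Titrant: 1x + 1y = 8.164 × 10^-3;  mass: 23.95x + 40.00y = 0.2867
Solving, x = 2.483 × 10^-3 mol, y = 5.681 × 10^-3 mol
mass of LiOH = 2.483 × 10^-3 × 23.95 = 0.05947 g
% LiOH = 0.05947 / 0.2867 × 100 = 20.74 %

20.74 %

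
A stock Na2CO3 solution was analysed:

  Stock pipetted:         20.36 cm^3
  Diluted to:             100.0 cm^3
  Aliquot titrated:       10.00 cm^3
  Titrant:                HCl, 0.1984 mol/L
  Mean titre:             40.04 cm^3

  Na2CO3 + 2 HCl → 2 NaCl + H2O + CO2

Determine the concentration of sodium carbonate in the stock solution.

n(HCl) = 0.04004 × 0.1984 = 7.944 × 10^-3 mol
From the 1:2 ratio, n(Na2CO3) in the aliquot = 1/2 × 7.944 × 10^-3 = 3.972 × 10^-3 mol
[Na2CO3]_dilute = 3.972 × 10^-3 / 0.01000 = 0.3972 mol/L
Dilution factor = 100.0 / 20.36 = 4.912
[Na2CO3]_stock = 0.3972 × 4.912 = 1.951 mol/L

1.951 mol/L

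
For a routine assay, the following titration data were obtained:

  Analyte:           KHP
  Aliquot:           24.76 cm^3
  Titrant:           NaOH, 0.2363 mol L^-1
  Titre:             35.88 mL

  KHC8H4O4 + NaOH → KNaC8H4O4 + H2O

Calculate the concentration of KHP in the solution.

0.3424 mol/L

n(NaOH) = 0.03588 L × 0.2363 mol/L = 8.478 × 10^-3 mol
n(KHC8H4O4) = 8.478 × 10^-3 mol (1:1 mole ratio)
[KHC8H4O4] = 8.478 × 10^-3 mol / 0.02476 L = 0.3424 mol/L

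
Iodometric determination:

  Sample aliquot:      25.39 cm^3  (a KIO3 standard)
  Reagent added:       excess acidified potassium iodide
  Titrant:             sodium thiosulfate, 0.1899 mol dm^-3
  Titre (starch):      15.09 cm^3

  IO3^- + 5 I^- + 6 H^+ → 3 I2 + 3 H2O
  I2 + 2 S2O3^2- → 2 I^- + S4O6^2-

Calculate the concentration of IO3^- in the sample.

n(S2O3^2-) = 0.01509 × 0.1899 = 2.866 × 10^-3 mol
n(I2) = n(S2O3^2-)/2 = 1.433 × 10^-3 mol
From the 1:3 ratio, n(IO3^-) in the aliquot = 1/3 × 1.433 × 10^-3 = 4.776 × 10^-4 mol
[IO3^-] = 4.776 × 10^-4 / 0.02539 = 0.01881 mol/L

0.01881 mol/L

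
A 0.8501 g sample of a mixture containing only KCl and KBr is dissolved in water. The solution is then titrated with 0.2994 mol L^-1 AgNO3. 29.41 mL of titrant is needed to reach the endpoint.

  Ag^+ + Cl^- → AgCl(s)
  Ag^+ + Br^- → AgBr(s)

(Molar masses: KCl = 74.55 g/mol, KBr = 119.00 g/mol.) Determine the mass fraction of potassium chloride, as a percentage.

39.01 %

n(AgNO3) = 0.02941 × 0.2994 = 8.805 × 10^-3 mol
Let x = n(KCl), y = n(KBr).
Titrant: 1x + 1y = 8.805 × 10^-3;  mass: 74.55x + 119.00y = 0.8501
Solving, x = 4.449 × 10^-3 mol, y = 4.357 × 10^-3 mol
mass of KCl = 4.449 × 10^-3 × 74.55 = 0.3316 g
% KCl = 0.3316 / 0.8501 × 100 = 39.01 %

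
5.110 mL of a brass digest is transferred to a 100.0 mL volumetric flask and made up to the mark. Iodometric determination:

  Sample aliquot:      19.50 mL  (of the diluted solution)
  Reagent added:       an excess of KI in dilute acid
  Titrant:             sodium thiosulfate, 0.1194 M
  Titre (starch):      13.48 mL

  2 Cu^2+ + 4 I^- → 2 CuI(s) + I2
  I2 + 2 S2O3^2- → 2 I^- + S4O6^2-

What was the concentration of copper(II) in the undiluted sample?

n(S2O3^2-) = 0.01348 × 0.1194 = 1.610 × 10^-3 mol
n(I2) = n(S2O3^2-)/2 = 8.048 × 10^-4 mol
From the 2:1 ratio, n(Cu2+) in the aliquot = 2/1 × 8.048 × 10^-4 = 1.610 × 10^-3 mol
[Cu2+]_dilute = 1.610 × 10^-3 / 0.01950 = 0.08254 mol/L
[Cu2+]_original = 0.08254 × 100.0/5.110 = 1.615 mol/L

1.615 M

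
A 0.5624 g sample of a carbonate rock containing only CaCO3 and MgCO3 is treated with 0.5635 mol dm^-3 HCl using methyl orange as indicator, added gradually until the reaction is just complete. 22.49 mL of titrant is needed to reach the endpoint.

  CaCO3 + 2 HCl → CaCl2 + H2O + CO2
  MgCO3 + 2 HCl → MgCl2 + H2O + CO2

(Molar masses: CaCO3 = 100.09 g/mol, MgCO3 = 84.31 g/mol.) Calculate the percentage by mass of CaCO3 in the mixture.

31.76 %

n(HCl) = 0.02249 × 0.5635 = 0.01267 mol
Let x = n(CaCO3), y = n(MgCO3).
Titrant: 2x + 2y = 0.01267;  mass: 100.09x + 84.31y = 0.5624
Solving, x = 1.785 × 10^-3 mol, y = 4.552 × 10^-3 mol
mass of CaCO3 = 1.785 × 10^-3 × 100.09 = 0.1786 g
% CaCO3 = 0.1786 / 0.5624 × 100 = 31.76 %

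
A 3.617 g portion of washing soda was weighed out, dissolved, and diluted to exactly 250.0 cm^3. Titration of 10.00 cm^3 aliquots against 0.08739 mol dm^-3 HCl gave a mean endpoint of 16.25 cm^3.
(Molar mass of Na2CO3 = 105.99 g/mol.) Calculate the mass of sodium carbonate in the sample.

Na2CO3 + 2 HCl → 2 NaCl + H2O + CO2
n(HCl) per titration = 0.01625 × 0.08739 = 1.420 × 10^-3 mol
From the 1:2 ratio, n(Na2CO3) in each aliquot = 1/2 × 1.420 × 10^-3 = 7.100 × 10^-4 mol
n(Na2CO3) in the whole flask = 7.100 × 10^-4 × 250.0/10.00 = 0.01775 mol
mass of Na2CO3 = 0.01775 × 105.99 = 1.881 g

1.881 g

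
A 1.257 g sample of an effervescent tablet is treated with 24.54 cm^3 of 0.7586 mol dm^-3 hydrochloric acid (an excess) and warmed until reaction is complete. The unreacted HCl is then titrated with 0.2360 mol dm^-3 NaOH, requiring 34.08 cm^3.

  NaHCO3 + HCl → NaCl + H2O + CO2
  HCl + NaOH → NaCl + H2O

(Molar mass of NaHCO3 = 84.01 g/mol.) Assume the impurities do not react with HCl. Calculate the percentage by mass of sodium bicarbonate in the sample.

70.66 %

n(HCl) added = 0.02454 × 0.7586 = 0.01862 mol
n(NaOH) used in back-titration = 0.03408 × 0.2360 = 8.043 × 10^-3 mol
n(HCl) left over = 8.043 × 10^-3 mol (1:1 ratio)
n(HCl) consumed by analyte = 0.01862 − 8.043 × 10^-3 = 0.01057 mol
n(NaHCO3) = 0.01057 mol (1:1 ratio)
mass of NaHCO3 = 0.01057 × 84.01 = 0.8883 g
% NaHCO3 = 0.8883 / 1.257 × 100 = 70.66 %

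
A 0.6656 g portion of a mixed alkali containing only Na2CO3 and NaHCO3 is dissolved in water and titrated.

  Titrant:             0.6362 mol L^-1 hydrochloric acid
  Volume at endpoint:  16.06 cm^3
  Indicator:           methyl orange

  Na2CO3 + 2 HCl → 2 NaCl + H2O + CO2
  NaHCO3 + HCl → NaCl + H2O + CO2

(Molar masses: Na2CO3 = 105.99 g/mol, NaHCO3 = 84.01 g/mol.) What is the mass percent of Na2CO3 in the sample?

n(HCl) = 0.01606 × 0.6362 = 0.01022 mol
Let x = n(Na2CO3), y = n(NaHCO3).
Titrant: 2x + 1y = 0.01022;  mass: 105.99x + 84.01y = 0.6656
Solving, x = 3.108 × 10^-3 mol, y = 4.002 × 10^-3 mol
mass of Na2CO3 = 3.108 × 10^-3 × 105.99 = 0.3294 g
% Na2CO3 = 0.3294 / 0.6656 × 100 = 49.48 %

49.48 %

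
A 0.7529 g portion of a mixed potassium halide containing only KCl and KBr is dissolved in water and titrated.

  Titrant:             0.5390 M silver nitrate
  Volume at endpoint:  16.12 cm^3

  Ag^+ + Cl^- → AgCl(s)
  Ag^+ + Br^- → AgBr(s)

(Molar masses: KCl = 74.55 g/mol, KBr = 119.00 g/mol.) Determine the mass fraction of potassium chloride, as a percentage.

n(AgNO3) = 0.01612 × 0.5390 = 8.689 × 10^-3 mol
Let x = n(KCl), y = n(KBr).
Titrant: 1x + 1y = 8.689 × 10^-3;  mass: 74.55x + 119.00y = 0.7529
Solving, x = 6.323 × 10^-3 mol, y = 2.366 × 10^-3 mol
mass of KCl = 6.323 × 10^-3 × 74.55 = 0.4714 g
% KCl = 0.4714 / 0.7529 × 100 = 62.61 %

62.61 %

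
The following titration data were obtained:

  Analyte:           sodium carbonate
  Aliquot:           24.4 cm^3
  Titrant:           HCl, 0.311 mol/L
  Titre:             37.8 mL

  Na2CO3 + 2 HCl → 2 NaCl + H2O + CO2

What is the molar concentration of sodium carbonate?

n(HCl) = 0.0378 L × 0.311 mol/L = 0.0118 mol
From the 1:2 mole ratio, n(Na2CO3) = 1/2 × 0.0118 = 5.88 × 10^-3 mol
[Na2CO3] = 5.88 × 10^-3 mol / 0.0244 L = 0.241 mol/L

0.241 mol/L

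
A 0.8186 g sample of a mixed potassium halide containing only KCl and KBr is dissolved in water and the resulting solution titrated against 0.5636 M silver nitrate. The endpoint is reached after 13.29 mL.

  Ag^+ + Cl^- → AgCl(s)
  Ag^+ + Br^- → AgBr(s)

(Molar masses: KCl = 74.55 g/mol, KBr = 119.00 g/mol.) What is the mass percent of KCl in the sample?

14.90 %

n(AgNO3) = 0.01329 × 0.5636 = 7.490 × 10^-3 mol
Let x = n(KCl), y = n(KBr).
Titrant: 1x + 1y = 7.490 × 10^-3;  mass: 74.55x + 119.00y = 0.8186
Solving, x = 1.636 × 10^-3 mol, y = 5.854 × 10^-3 mol
mass of KCl = 1.636 × 10^-3 × 74.55 = 0.1220 g
% KCl = 0.1220 / 0.8186 × 100 = 14.90 %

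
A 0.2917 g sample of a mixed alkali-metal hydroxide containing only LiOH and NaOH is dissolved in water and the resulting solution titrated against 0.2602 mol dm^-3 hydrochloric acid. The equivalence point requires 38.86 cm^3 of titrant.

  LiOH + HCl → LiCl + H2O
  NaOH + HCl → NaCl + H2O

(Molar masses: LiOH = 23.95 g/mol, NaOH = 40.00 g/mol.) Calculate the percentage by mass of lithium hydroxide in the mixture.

n(HCl) = 0.03886 × 0.2602 = 0.01011 mol
Let x = n(LiOH), y = n(NaOH).
Titrant: 1x + 1y = 0.01011;  mass: 23.95x + 40.00y = 0.2917
Solving, x = 7.025 × 10^-3 mol, y = 3.086 × 10^-3 mol
mass of LiOH = 7.025 × 10^-3 × 23.95 = 0.1683 g
% LiOH = 0.1683 / 0.2917 × 100 = 57.68 %

57.68 %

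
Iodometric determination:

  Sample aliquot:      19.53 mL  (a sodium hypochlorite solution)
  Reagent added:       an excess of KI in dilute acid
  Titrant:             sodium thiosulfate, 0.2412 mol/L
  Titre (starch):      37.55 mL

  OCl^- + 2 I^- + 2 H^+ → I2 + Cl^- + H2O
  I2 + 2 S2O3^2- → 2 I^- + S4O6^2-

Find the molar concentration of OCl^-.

n(S2O3^2-) = 0.03755 × 0.2412 = 9.057 × 10^-3 mol
n(I2) = n(S2O3^2-)/2 = 4.529 × 10^-3 mol
n(OCl^-) in the aliquot = 4.529 × 10^-3 mol (1:1 ratio)
[OCl^-] = 4.529 × 10^-3 / 0.01953 = 0.2319 mol/L

0.2319 mol/L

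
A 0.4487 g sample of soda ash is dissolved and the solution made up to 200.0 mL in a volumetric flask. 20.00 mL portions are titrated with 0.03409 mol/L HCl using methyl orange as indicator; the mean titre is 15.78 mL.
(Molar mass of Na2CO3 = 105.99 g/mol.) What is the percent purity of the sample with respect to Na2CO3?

63.53 %

Na2CO3 + 2 HCl → 2 NaCl + H2O + CO2
n(HCl) per titration = 0.01578 × 0.03409 = 5.379 × 10^-4 mol
From the 1:2 ratio, n(Na2CO3) in each aliquot = 1/2 × 5.379 × 10^-4 = 2.690 × 10^-4 mol
n(Na2CO3) in the whole flask = 2.690 × 10^-4 × 200.0/20.00 = 2.690 × 10^-3 mol
mass of Na2CO3 = 2.690 × 10^-3 × 105.99 = 0.2851 g
% Na2CO3 = 0.2851 / 0.4487 × 100 = 63.53 %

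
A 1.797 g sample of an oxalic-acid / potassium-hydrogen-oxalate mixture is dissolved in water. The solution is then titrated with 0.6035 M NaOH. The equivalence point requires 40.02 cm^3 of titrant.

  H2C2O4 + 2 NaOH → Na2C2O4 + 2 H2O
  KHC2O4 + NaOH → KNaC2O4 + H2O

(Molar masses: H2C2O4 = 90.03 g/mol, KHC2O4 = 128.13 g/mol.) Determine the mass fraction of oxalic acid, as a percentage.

39.11 %

n(NaOH) = 0.04002 × 0.6035 = 0.02415 mol
Let x = n(H2C2O4), y = n(KHC2O4).
Titrant: 2x + 1y = 0.02415;  mass: 90.03x + 128.13y = 1.797
Solving, x = 7.806 × 10^-3 mol, y = 8.540 × 10^-3 mol
mass of H2C2O4 = 7.806 × 10^-3 × 90.03 = 0.7028 g
% H2C2O4 = 0.7028 / 1.797 × 100 = 39.11 %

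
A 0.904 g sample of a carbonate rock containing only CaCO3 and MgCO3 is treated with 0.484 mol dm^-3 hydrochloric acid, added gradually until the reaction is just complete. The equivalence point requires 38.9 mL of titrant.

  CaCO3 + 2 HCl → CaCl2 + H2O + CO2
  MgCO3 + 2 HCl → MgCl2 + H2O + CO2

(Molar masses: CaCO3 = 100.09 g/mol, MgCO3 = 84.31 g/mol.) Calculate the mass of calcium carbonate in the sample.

n(HCl) = 0.0389 × 0.484 = 0.0188 mol
Let x = n(CaCO3), y = n(MgCO3).
Titrant: 2x + 2y = 0.0188;  mass: 100.09x + 84.31y = 0.904
Solving, x = 6.99 × 10^-3 mol, y = 2.42 × 10^-3 mol
mass of CaCO3 = 6.99 × 10^-3 × 100.09 = 0.700 g

0.700 g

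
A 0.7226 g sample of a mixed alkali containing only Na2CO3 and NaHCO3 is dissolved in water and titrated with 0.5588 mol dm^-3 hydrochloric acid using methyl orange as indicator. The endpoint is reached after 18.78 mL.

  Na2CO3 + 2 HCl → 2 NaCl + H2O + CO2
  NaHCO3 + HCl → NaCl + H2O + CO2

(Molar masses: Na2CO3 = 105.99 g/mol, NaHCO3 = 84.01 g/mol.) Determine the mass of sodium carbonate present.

0.2717 g

n(HCl) = 0.01878 × 0.5588 = 0.01049 mol
Let x = n(Na2CO3), y = n(NaHCO3).
Titrant: 2x + 1y = 0.01049;  mass: 105.99x + 84.01y = 0.7226
Solving, x = 2.564 × 10^-3 mol, y = 5.367 × 10^-3 mol
mass of Na2CO3 = 2.564 × 10^-3 × 105.99 = 0.2717 g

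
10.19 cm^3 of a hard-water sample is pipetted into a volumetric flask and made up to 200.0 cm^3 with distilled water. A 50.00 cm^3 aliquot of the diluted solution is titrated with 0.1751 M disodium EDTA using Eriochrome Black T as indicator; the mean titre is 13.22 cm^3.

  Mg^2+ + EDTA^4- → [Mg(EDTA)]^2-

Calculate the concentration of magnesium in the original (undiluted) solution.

0.9087 M

n(EDTA) = 0.01322 × 0.1751 = 2.315 × 10^-3 mol
n(Mg2+) in the aliquot = 2.315 × 10^-3 mol (1:1 ratio)
[Mg2+]_dilute = 2.315 × 10^-3 / 0.05000 = 0.04630 mol/L
Dilution factor = 200.0 / 10.19 = 19.63
[Mg2+]_stock = 0.04630 × 19.63 = 0.9087 mol/L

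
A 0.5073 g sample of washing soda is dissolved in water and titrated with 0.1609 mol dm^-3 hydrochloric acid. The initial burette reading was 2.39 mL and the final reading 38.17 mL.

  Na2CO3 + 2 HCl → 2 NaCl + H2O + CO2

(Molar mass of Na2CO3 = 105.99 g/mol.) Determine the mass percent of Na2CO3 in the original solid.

60.14 %

n(HCl) = 0.03578 L × 0.1609 mol/L = 5.757 × 10^-3 mol
From the 1:2 ratio, n(Na2CO3) = 1/2 × 5.757 × 10^-3 = 2.879 × 10^-3 mol
mass of Na2CO3 = 2.879 × 10^-3 × 105.99 g/mol = 0.3051 g
% Na2CO3 = 0.3051 / 0.5073 × 100 = 60.14 %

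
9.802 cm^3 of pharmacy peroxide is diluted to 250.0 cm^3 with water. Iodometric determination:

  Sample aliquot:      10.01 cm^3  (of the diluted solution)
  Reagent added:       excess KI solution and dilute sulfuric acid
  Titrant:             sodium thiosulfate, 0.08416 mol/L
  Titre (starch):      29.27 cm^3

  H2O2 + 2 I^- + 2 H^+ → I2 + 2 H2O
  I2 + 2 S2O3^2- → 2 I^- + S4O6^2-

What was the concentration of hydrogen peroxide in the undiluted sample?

n(S2O3^2-) = 0.02927 × 0.08416 = 2.463 × 10^-3 mol
n(I2) = n(S2O3^2-)/2 = 1.232 × 10^-3 mol
n(H2O2) in the aliquot = 1.232 × 10^-3 mol (1:1 ratio)
[H2O2]_dilute = 1.232 × 10^-3 / 0.01001 = 0.1230 mol/L
[H2O2]_original = 0.1230 × 250.0/9.802 = 3.138 mol/L

3.138 mol/L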